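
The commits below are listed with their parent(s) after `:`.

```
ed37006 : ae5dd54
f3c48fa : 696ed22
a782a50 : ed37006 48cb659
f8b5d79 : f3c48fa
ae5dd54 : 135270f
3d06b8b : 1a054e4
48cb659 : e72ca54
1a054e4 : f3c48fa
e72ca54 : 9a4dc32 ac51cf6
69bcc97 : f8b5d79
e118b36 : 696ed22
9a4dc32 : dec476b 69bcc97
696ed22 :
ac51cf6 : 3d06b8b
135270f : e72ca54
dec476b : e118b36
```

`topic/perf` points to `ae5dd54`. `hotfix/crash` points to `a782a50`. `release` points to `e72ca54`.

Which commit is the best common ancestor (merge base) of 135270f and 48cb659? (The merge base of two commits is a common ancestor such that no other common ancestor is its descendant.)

e72ca54

Ancestors of 135270f: {135270f, 1a054e4, 3d06b8b, 696ed22, 69bcc97, 9a4dc32, ac51cf6, dec476b, e118b36, e72ca54, f3c48fa, f8b5d79}.
Ancestors of 48cb659: {1a054e4, 3d06b8b, 48cb659, 696ed22, 69bcc97, 9a4dc32, ac51cf6, dec476b, e118b36, e72ca54, f3c48fa, f8b5d79}.
Common ancestors: {1a054e4, 3d06b8b, 696ed22, 69bcc97, 9a4dc32, ac51cf6, dec476b, e118b36, e72ca54, f3c48fa, f8b5d79}.
Among these, e72ca54 is not an ancestor of any other common ancestor — it is the merge base.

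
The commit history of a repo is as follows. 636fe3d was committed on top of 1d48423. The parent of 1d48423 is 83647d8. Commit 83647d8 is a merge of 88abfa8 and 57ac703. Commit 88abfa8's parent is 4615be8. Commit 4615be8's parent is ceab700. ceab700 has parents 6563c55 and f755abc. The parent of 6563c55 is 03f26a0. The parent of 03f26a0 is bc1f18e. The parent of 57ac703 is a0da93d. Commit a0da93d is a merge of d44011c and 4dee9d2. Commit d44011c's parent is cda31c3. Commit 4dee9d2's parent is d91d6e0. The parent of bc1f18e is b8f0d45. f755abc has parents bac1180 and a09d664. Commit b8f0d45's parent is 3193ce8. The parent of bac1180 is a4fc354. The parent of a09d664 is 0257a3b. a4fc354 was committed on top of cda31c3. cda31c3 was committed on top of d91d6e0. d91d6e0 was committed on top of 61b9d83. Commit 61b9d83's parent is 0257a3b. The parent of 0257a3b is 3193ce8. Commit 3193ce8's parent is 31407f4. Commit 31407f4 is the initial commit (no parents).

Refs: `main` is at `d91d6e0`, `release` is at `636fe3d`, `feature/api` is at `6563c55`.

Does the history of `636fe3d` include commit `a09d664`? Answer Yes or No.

Yes

Ancestors of 636fe3d (commits reachable by following parents): {0257a3b, 03f26a0, 1d48423, 31407f4, 3193ce8, 4615be8, 4dee9d2, 57ac703, 61b9d83, 636fe3d, 6563c55, 83647d8, 88abfa8, a09d664, a0da93d, a4fc354, b8f0d45, bac1180, bc1f18e, cda31c3, ceab700, d44011c, d91d6e0, f755abc}.
a09d664 is in that set, so it is an ancestor of 636fe3d.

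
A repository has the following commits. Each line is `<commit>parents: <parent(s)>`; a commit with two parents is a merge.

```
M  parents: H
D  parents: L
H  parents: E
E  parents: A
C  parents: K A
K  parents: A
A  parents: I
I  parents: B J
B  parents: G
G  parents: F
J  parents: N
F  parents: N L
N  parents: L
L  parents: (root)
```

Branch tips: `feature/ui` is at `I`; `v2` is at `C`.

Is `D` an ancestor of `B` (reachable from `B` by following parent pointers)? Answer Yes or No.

Ancestors of B: {B, F, G, L, N}.
D is not in that set, so it is not an ancestor of B.

No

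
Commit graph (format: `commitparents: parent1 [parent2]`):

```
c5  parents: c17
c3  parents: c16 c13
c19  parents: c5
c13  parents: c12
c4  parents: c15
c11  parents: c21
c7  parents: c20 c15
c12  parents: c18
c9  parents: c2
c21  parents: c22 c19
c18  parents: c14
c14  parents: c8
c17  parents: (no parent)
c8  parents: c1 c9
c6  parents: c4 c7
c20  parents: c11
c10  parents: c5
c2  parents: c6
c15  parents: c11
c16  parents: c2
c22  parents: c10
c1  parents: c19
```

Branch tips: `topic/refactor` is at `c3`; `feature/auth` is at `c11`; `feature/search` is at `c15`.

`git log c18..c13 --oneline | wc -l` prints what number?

2

Reachable from c13: {c1, c10, c11, c12, c13, c14, c15, c17, c18, c19, c2, c20, c21, c22, c4, c5, c6, c7, c8, c9}.
Reachable from c18: {c1, c10, c11, c14, c15, c17, c18, c19, c2, c20, c21, c22, c4, c5, c6, c7, c8, c9}.
In c13's history but not c18's: {c12, c13} — 2 commits.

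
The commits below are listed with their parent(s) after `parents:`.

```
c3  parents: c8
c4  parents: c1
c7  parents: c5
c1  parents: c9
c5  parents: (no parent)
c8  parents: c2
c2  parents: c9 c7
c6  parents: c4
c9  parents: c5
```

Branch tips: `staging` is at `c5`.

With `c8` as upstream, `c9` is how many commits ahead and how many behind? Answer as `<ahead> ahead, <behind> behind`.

Reachable from c9: {c5, c9}.
Reachable from c8: {c2, c5, c7, c8, c9}.
Only in c9's history (ahead): {} — 0.
Only in c8's history (behind): {c2, c7, c8} — 3.

0 ahead, 3 behind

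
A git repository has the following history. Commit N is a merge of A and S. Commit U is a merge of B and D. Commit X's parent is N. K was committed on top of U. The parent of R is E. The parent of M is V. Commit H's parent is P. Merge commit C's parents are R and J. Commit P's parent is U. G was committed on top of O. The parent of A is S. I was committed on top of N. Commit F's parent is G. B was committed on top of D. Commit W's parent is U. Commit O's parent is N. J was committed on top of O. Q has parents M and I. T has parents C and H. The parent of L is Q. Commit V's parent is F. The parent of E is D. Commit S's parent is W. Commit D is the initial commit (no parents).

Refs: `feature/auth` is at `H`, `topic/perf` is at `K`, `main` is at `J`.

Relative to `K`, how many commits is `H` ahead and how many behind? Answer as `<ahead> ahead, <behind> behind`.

Reachable from H: {B, D, H, P, U}.
Reachable from K: {B, D, K, U}.
Only in H's history (ahead): {H, P} — 2.
Only in K's history (behind): {K} — 1.

2 ahead, 1 behind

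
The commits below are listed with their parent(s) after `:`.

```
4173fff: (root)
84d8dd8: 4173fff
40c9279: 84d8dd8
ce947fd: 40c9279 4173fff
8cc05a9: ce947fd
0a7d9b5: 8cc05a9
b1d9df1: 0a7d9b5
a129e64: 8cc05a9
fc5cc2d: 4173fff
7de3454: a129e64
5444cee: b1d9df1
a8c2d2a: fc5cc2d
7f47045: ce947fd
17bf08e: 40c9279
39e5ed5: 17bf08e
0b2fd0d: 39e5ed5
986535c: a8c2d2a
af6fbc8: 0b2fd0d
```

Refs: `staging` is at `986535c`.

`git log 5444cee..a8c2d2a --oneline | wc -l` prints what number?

Reachable from a8c2d2a: {4173fff, a8c2d2a, fc5cc2d}.
Reachable from 5444cee: {0a7d9b5, 40c9279, 4173fff, 5444cee, 84d8dd8, 8cc05a9, b1d9df1, ce947fd}.
In a8c2d2a's history but not 5444cee's: {a8c2d2a, fc5cc2d} — 2 commits.

2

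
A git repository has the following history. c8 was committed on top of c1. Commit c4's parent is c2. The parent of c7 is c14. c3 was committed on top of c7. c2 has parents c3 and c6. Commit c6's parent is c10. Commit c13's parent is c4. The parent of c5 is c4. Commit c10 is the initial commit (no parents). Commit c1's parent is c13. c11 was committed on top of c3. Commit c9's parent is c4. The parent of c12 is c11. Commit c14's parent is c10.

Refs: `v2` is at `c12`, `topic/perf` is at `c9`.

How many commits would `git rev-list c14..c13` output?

6

Reachable from c13: {c10, c13, c14, c2, c3, c4, c6, c7}.
Reachable from c14: {c10, c14}.
In c13's history but not c14's: {c13, c2, c3, c4, c6, c7} — 6 commits.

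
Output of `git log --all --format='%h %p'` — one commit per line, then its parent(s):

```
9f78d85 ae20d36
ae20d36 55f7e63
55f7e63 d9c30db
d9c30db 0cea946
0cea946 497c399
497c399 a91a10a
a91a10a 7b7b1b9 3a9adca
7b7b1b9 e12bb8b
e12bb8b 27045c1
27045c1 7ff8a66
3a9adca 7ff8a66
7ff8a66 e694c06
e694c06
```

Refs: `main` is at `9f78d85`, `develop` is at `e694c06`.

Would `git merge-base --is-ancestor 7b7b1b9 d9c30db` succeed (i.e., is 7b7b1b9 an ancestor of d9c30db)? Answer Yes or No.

Yes

Ancestors of d9c30db (commits reachable by following parents): {0cea946, 27045c1, 3a9adca, 497c399, 7b7b1b9, 7ff8a66, a91a10a, d9c30db, e12bb8b, e694c06}.
7b7b1b9 is in that set, so it is an ancestor of d9c30db.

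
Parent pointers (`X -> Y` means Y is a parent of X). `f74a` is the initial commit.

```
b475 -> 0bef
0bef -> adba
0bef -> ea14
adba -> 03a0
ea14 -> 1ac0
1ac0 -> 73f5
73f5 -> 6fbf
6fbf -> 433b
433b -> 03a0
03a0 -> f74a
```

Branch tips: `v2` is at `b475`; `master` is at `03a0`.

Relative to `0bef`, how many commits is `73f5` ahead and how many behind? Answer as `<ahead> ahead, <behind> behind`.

0 ahead, 4 behind

Reachable from 73f5: {03a0, 433b, 6fbf, 73f5, f74a}.
Reachable from 0bef: {03a0, 0bef, 1ac0, 433b, 6fbf, 73f5, adba, ea14, f74a}.
Only in 73f5's history (ahead): {} — 0.
Only in 0bef's history (behind): {0bef, 1ac0, adba, ea14} — 4.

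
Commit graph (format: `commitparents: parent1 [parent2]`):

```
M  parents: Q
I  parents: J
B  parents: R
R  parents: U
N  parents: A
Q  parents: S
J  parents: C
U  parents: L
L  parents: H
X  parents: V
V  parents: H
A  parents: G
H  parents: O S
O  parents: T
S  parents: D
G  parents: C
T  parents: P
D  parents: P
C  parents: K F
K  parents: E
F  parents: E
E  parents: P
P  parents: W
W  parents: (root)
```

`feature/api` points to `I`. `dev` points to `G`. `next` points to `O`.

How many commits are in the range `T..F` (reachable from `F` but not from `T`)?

2

Reachable from F: {E, F, P, W}.
Reachable from T: {P, T, W}.
In F's history but not T's: {E, F} — 2 commits.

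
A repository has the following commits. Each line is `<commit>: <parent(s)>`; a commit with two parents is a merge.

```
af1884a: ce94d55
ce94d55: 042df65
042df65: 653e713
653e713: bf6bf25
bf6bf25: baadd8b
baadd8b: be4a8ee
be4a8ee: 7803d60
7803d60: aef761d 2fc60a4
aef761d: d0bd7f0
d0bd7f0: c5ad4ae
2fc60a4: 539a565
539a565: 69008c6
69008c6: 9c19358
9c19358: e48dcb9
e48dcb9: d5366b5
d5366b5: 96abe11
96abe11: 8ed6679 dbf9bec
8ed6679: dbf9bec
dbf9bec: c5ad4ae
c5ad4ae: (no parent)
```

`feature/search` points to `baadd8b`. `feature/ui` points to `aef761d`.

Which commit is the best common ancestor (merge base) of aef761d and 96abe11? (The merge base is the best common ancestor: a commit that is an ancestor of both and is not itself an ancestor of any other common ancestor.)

Ancestors of aef761d: {aef761d, c5ad4ae, d0bd7f0}.
Ancestors of 96abe11: {8ed6679, 96abe11, c5ad4ae, dbf9bec}.
Common ancestors: {c5ad4ae}.
The only common ancestor is c5ad4ae, so it is the merge base.

c5ad4ae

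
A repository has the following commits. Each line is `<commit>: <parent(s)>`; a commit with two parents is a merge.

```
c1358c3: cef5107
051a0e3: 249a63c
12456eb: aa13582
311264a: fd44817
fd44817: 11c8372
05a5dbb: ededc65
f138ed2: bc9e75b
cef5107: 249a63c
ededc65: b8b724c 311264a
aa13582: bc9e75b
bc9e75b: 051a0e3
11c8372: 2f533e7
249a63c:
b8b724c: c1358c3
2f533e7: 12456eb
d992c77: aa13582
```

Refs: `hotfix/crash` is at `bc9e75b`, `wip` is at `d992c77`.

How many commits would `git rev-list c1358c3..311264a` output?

8

Reachable from 311264a: {051a0e3, 11c8372, 12456eb, 249a63c, 2f533e7, 311264a, aa13582, bc9e75b, fd44817}.
Reachable from c1358c3: {249a63c, c1358c3, cef5107}.
In 311264a's history but not c1358c3's: {051a0e3, 11c8372, 12456eb, 2f533e7, 311264a, aa13582, bc9e75b, fd44817} — 8 commits.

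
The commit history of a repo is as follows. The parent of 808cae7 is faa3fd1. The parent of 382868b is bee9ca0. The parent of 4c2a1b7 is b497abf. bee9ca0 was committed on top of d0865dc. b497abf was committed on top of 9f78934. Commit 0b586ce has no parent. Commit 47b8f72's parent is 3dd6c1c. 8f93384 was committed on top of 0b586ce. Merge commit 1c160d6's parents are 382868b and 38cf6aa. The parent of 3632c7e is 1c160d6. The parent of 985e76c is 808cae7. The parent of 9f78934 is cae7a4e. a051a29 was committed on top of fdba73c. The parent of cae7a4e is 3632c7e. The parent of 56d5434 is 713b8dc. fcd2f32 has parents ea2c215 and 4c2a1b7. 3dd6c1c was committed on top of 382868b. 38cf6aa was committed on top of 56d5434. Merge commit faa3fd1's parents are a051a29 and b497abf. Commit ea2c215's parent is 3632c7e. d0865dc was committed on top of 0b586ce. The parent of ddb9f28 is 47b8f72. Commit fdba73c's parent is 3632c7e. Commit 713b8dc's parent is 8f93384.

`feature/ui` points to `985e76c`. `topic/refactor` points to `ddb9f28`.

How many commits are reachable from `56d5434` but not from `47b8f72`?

Reachable from 56d5434: {0b586ce, 56d5434, 713b8dc, 8f93384}.
Reachable from 47b8f72: {0b586ce, 382868b, 3dd6c1c, 47b8f72, bee9ca0, d0865dc}.
In 56d5434's history but not 47b8f72's: {56d5434, 713b8dc, 8f93384} — 3 commits.

3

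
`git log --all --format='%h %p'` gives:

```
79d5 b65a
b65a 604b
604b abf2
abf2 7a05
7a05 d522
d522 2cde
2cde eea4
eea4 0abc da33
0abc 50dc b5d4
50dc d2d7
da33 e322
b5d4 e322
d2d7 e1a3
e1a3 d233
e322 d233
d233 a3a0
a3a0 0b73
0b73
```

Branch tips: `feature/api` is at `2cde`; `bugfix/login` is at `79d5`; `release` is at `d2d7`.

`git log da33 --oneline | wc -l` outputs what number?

Walking parent pointers from da33: reachable set = {0b73, a3a0, d233, da33, e322}.
That is 5 commits.

5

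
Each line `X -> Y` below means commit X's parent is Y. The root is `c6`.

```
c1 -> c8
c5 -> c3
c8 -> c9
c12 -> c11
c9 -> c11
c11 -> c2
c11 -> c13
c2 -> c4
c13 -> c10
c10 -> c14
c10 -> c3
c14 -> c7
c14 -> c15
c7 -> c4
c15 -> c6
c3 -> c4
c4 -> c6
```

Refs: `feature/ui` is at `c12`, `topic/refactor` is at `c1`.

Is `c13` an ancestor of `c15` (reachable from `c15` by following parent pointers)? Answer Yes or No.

No

Ancestors of c15: {c15, c6}.
c13 is not in that set, so it is not an ancestor of c15.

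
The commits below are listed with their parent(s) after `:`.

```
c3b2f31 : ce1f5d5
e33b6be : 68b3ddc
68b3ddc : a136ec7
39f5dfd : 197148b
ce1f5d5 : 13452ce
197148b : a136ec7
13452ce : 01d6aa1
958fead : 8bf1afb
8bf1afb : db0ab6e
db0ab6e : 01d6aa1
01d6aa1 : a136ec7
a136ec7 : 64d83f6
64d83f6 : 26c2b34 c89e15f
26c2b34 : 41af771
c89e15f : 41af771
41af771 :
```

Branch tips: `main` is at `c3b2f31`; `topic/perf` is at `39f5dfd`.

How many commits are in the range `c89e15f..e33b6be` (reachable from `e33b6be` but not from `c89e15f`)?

5

Reachable from e33b6be: {26c2b34, 41af771, 64d83f6, 68b3ddc, a136ec7, c89e15f, e33b6be}.
Reachable from c89e15f: {41af771, c89e15f}.
In e33b6be's history but not c89e15f's: {26c2b34, 64d83f6, 68b3ddc, a136ec7, e33b6be} — 5 commits.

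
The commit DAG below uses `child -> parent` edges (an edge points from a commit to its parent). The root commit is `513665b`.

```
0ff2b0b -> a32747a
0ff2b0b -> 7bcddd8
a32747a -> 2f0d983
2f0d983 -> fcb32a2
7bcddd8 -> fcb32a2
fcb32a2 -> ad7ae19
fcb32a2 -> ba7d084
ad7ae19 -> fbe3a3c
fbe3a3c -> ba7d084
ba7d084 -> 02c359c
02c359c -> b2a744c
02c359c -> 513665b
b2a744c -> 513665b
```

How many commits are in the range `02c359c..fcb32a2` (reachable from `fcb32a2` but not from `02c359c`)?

Reachable from fcb32a2: {02c359c, 513665b, ad7ae19, b2a744c, ba7d084, fbe3a3c, fcb32a2}.
Reachable from 02c359c: {02c359c, 513665b, b2a744c}.
In fcb32a2's history but not 02c359c's: {ad7ae19, ba7d084, fbe3a3c, fcb32a2} — 4 commits.

4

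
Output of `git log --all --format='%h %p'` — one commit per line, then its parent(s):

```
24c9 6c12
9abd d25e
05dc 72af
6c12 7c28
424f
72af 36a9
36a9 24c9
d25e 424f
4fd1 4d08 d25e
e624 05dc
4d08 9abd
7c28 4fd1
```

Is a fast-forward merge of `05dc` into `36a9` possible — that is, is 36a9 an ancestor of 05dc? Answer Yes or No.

A fast-forward from 36a9 to 05dc is possible iff 36a9 is an ancestor of 05dc.
Ancestors of 05dc: {05dc, 24c9, 36a9, 424f, 4d08, 4fd1, 6c12, 72af, 7c28, 9abd, d25e}.
36a9 is among them, so fast-forward is possible.

Yes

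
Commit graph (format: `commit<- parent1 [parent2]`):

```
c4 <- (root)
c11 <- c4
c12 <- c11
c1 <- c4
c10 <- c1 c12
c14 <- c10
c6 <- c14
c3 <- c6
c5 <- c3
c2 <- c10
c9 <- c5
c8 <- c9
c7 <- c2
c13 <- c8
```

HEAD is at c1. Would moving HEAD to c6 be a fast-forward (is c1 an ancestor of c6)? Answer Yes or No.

A fast-forward from c1 to c6 is possible iff c1 is an ancestor of c6.
Ancestors of c6: {c1, c10, c11, c12, c14, c4, c6}.
c1 is among them, so fast-forward is possible.

Yes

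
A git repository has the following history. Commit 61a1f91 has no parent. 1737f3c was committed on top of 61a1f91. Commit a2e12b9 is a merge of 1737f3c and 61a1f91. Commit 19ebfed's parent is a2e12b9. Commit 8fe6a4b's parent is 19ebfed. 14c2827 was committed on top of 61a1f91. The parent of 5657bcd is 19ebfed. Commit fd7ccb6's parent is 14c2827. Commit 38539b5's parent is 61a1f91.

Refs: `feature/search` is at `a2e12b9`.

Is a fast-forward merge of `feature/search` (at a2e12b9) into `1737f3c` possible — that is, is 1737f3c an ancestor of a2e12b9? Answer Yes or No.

Yes

A fast-forward from 1737f3c to a2e12b9 is possible iff 1737f3c is an ancestor of a2e12b9.
Ancestors of a2e12b9: {1737f3c, 61a1f91, a2e12b9}.
1737f3c is among them, so fast-forward is possible.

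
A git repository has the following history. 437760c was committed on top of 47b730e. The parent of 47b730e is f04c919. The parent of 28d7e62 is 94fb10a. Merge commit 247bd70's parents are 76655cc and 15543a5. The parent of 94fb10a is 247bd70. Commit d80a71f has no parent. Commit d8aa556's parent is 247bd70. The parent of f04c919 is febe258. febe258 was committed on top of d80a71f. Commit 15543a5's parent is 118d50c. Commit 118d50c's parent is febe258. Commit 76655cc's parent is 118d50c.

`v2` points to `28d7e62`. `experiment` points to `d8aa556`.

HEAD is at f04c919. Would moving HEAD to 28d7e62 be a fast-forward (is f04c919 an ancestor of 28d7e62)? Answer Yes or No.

A fast-forward from f04c919 to 28d7e62 is possible iff f04c919 is an ancestor of 28d7e62.
Ancestors of 28d7e62: {118d50c, 15543a5, 247bd70, 28d7e62, 76655cc, 94fb10a, d80a71f, febe258}.
f04c919 is not among them, so fast-forward is not possible.

No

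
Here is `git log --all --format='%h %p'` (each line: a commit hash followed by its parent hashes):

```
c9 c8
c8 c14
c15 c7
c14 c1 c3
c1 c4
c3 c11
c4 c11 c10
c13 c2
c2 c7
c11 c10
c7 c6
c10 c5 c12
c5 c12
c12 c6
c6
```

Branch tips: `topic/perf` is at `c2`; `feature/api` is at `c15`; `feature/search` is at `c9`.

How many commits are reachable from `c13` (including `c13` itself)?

Walking parent pointers from c13: reachable set = {c13, c2, c6, c7}.
That is 4 commits.

4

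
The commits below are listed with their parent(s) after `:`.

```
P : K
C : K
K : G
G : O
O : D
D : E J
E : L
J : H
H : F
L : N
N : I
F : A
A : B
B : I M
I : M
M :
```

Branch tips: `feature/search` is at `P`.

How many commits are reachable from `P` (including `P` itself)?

Walking parent pointers from P: reachable set = {A, B, D, E, F, G, H, I, J, K, L, M, N, O, P}.
That is 15 commits.

15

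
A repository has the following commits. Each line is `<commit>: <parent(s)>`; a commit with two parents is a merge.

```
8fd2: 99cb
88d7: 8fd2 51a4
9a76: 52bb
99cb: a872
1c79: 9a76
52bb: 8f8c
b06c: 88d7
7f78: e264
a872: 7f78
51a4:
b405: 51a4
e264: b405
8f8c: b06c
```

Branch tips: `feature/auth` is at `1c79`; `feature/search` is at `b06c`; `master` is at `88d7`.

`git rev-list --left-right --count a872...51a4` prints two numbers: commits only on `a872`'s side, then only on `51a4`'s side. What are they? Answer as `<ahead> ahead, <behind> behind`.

4 ahead, 0 behind

Reachable from a872: {51a4, 7f78, a872, b405, e264}.
Reachable from 51a4: {51a4}.
Only in a872's history (ahead): {7f78, a872, b405, e264} — 4.
Only in 51a4's history (behind): {} — 0.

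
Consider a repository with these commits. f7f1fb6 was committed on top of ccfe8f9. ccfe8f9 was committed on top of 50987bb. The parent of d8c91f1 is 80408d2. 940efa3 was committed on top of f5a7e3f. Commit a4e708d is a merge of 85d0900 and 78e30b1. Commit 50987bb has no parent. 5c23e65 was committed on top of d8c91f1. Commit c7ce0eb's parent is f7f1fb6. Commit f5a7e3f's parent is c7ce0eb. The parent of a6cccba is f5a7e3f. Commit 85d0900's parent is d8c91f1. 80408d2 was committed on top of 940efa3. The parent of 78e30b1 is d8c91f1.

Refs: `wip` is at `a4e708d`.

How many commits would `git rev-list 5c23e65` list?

Walking parent pointers from 5c23e65: reachable set = {50987bb, 5c23e65, 80408d2, 940efa3, c7ce0eb, ccfe8f9, d8c91f1, f5a7e3f, f7f1fb6}.
That is 9 commits.

9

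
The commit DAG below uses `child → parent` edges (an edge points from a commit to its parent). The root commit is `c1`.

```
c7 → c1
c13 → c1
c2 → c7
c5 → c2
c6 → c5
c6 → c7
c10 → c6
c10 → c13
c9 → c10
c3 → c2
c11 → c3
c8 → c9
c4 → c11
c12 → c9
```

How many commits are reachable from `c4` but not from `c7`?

Reachable from c4: {c1, c11, c2, c3, c4, c7}.
Reachable from c7: {c1, c7}.
In c4's history but not c7's: {c11, c2, c3, c4} — 4 commits.

4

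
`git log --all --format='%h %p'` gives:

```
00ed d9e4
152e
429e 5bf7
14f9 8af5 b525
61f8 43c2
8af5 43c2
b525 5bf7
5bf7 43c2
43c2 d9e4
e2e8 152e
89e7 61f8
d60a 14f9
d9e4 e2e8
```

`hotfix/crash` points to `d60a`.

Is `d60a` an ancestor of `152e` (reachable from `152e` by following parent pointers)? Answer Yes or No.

No

Ancestors of 152e: {152e}.
d60a is not in that set, so it is not an ancestor of 152e.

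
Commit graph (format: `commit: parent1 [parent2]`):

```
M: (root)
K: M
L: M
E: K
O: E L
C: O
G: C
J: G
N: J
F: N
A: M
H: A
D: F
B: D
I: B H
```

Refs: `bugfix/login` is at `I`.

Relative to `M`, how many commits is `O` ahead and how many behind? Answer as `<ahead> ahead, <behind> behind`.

Reachable from O: {E, K, L, M, O}.
Reachable from M: {M}.
Only in O's history (ahead): {E, K, L, O} — 4.
Only in M's history (behind): {} — 0.

4 ahead, 0 behind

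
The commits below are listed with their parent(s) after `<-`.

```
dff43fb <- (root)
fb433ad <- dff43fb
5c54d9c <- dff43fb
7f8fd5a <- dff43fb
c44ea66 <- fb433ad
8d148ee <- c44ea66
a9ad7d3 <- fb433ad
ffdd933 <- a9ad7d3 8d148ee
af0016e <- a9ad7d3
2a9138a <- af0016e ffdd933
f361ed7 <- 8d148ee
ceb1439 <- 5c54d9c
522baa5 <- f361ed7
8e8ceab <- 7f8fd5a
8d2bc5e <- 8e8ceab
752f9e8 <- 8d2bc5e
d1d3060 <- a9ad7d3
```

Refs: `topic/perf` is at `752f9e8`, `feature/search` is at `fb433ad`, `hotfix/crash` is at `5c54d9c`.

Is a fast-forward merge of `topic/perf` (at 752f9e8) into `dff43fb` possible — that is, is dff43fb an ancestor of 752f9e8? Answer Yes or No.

A fast-forward from dff43fb to 752f9e8 is possible iff dff43fb is an ancestor of 752f9e8.
Ancestors of 752f9e8: {752f9e8, 7f8fd5a, 8d2bc5e, 8e8ceab, dff43fb}.
dff43fb is among them, so fast-forward is possible.

Yes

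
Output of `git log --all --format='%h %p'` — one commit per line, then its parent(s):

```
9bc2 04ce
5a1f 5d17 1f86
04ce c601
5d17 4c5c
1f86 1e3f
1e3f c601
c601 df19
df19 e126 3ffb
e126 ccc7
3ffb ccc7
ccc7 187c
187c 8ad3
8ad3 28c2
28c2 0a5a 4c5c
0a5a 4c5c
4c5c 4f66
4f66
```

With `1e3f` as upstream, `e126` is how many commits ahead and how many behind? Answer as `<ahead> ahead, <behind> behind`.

Reachable from e126: {0a5a, 187c, 28c2, 4c5c, 4f66, 8ad3, ccc7, e126}.
Reachable from 1e3f: {0a5a, 187c, 1e3f, 28c2, 3ffb, 4c5c, 4f66, 8ad3, c601, ccc7, df19, e126}.
Only in e126's history (ahead): {} — 0.
Only in 1e3f's history (behind): {1e3f, 3ffb, c601, df19} — 4.

0 ahead, 4 behind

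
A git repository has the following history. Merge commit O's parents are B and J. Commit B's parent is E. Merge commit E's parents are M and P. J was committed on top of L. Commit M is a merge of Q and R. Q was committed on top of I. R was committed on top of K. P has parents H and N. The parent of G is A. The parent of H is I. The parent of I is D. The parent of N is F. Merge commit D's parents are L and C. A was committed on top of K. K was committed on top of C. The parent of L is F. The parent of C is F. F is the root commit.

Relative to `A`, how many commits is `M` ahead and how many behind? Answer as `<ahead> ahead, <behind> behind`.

Reachable from M: {C, D, F, I, K, L, M, Q, R}.
Reachable from A: {A, C, F, K}.
Only in M's history (ahead): {D, I, L, M, Q, R} — 6.
Only in A's history (behind): {A} — 1.

6 ahead, 1 behind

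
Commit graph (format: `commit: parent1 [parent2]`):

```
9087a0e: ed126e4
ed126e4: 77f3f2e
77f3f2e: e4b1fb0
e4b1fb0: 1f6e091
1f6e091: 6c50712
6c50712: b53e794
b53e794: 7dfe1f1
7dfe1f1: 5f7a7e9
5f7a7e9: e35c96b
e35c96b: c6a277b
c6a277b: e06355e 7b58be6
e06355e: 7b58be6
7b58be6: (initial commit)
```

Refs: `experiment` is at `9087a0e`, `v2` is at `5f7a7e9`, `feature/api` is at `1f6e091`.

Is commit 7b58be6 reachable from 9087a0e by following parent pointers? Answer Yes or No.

Ancestors of 9087a0e (commits reachable by following parents): {1f6e091, 5f7a7e9, 6c50712, 77f3f2e, 7b58be6, 7dfe1f1, 9087a0e, b53e794, c6a277b, e06355e, e35c96b, e4b1fb0, ed126e4}.
7b58be6 is in that set, so it is an ancestor of 9087a0e.

Yes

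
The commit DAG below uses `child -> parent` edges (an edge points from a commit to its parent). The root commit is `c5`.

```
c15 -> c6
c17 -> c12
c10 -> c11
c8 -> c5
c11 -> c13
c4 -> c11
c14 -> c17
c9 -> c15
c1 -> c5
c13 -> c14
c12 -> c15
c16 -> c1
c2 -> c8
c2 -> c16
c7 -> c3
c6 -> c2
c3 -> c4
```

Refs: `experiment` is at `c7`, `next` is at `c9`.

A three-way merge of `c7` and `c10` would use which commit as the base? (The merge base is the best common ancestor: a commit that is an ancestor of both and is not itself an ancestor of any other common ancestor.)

Ancestors of c7: {c1, c11, c12, c13, c14, c15, c16, c17, c2, c3, c4, c5, c6, c7, c8}.
Ancestors of c10: {c1, c10, c11, c12, c13, c14, c15, c16, c17, c2, c5, c6, c8}.
Common ancestors: {c1, c11, c12, c13, c14, c15, c16, c17, c2, c5, c6, c8}.
Among these, c11 is not an ancestor of any other common ancestor — it is the merge base.

c11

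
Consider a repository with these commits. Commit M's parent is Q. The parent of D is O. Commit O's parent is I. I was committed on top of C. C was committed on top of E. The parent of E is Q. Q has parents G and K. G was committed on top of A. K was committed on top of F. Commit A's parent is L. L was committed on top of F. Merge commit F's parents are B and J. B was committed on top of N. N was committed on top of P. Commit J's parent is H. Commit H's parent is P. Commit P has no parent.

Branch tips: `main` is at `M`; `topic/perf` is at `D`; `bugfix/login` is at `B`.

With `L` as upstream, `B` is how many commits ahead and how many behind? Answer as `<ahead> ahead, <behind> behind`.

Reachable from B: {B, N, P}.
Reachable from L: {B, F, H, J, L, N, P}.
Only in B's history (ahead): {} — 0.
Only in L's history (behind): {F, H, J, L} — 4.

0 ahead, 4 behind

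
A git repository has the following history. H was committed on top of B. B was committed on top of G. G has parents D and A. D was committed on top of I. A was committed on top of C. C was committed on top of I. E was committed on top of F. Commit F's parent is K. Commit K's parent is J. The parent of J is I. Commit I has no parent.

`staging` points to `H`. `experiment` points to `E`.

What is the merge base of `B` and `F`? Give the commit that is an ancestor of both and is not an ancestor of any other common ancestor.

Ancestors of B: {A, B, C, D, G, I}.
Ancestors of F: {F, I, J, K}.
Common ancestors: {I}.
The only common ancestor is I, so it is the merge base.

I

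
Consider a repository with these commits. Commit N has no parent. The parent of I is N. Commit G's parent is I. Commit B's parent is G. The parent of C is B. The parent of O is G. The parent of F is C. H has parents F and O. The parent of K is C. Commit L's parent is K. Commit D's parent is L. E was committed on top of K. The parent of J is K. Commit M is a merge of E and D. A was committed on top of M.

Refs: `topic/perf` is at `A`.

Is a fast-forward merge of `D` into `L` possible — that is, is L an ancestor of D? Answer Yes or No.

Yes

A fast-forward from L to D is possible iff L is an ancestor of D.
Ancestors of D: {B, C, D, G, I, K, L, N}.
L is among them, so fast-forward is possible.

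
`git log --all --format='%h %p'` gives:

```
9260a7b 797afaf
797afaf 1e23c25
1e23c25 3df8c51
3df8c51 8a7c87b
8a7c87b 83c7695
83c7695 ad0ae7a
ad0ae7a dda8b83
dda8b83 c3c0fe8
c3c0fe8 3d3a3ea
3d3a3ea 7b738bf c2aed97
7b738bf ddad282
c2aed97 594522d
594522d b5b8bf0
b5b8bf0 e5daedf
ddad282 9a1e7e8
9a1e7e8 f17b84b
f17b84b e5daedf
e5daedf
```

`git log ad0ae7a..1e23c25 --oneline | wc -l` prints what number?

Reachable from 1e23c25: {1e23c25, 3d3a3ea, 3df8c51, 594522d, 7b738bf, 83c7695, 8a7c87b, 9a1e7e8, ad0ae7a, b5b8bf0, c2aed97, c3c0fe8, dda8b83, ddad282, e5daedf, f17b84b}.
Reachable from ad0ae7a: {3d3a3ea, 594522d, 7b738bf, 9a1e7e8, ad0ae7a, b5b8bf0, c2aed97, c3c0fe8, dda8b83, ddad282, e5daedf, f17b84b}.
In 1e23c25's history but not ad0ae7a's: {1e23c25, 3df8c51, 83c7695, 8a7c87b} — 4 commits.

4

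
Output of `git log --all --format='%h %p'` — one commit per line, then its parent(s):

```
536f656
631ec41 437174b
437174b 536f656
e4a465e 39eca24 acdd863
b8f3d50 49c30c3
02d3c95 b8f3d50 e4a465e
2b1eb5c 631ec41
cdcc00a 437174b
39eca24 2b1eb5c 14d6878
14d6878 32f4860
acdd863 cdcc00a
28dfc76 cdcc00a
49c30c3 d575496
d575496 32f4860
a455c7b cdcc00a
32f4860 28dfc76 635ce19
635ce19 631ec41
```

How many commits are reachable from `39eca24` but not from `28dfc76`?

Reachable from 39eca24: {14d6878, 28dfc76, 2b1eb5c, 32f4860, 39eca24, 437174b, 536f656, 631ec41, 635ce19, cdcc00a}.
Reachable from 28dfc76: {28dfc76, 437174b, 536f656, cdcc00a}.
In 39eca24's history but not 28dfc76's: {14d6878, 2b1eb5c, 32f4860, 39eca24, 631ec41, 635ce19} — 6 commits.

6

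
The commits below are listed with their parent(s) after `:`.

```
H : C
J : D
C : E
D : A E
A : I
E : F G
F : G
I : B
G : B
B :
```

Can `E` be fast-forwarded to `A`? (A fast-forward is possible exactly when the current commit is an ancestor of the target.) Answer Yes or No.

A fast-forward from E to A is possible iff E is an ancestor of A.
Ancestors of A: {A, B, I}.
E is not among them, so fast-forward is not possible.

No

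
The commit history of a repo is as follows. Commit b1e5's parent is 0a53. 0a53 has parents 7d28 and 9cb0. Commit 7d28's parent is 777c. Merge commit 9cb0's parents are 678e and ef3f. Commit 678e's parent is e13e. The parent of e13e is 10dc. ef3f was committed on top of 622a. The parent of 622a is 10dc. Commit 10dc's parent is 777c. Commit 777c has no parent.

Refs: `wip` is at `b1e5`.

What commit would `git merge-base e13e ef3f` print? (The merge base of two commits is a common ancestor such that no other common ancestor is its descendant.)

10dc

Ancestors of e13e: {10dc, 777c, e13e}.
Ancestors of ef3f: {10dc, 622a, 777c, ef3f}.
Common ancestors: {10dc, 777c}.
Among these, 10dc is not an ancestor of any other common ancestor — it is the merge base.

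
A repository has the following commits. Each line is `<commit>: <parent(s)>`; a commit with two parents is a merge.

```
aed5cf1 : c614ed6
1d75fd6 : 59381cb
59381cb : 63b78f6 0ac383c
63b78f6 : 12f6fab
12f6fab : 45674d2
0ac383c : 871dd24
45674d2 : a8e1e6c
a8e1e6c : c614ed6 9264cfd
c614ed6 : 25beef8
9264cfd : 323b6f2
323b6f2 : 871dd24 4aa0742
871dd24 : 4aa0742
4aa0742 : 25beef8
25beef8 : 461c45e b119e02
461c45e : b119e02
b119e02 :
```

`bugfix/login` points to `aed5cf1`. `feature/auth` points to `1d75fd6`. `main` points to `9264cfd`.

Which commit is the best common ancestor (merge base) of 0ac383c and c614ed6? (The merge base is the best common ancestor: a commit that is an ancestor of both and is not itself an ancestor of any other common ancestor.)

Ancestors of 0ac383c: {0ac383c, 25beef8, 461c45e, 4aa0742, 871dd24, b119e02}.
Ancestors of c614ed6: {25beef8, 461c45e, b119e02, c614ed6}.
Common ancestors: {25beef8, 461c45e, b119e02}.
Among these, 25beef8 is not an ancestor of any other common ancestor — it is the merge base.

25beef8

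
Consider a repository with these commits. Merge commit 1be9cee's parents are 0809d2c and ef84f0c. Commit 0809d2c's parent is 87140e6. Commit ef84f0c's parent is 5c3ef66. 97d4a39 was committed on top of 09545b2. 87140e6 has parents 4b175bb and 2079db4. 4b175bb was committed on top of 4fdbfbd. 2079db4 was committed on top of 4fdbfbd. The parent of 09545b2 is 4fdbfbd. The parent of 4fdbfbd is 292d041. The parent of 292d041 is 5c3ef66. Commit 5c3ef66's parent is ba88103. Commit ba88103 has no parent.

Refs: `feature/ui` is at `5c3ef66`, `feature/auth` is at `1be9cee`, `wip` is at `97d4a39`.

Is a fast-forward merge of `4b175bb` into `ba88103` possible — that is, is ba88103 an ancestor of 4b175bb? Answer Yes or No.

A fast-forward from ba88103 to 4b175bb is possible iff ba88103 is an ancestor of 4b175bb.
Ancestors of 4b175bb: {292d041, 4b175bb, 4fdbfbd, 5c3ef66, ba88103}.
ba88103 is among them, so fast-forward is possible.

Yes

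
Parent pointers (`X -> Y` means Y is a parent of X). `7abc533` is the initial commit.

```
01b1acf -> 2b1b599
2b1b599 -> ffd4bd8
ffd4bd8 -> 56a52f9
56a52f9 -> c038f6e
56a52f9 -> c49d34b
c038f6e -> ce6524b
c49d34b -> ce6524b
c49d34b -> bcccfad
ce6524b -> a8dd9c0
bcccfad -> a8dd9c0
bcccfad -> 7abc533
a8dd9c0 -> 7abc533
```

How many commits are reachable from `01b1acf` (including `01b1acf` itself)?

10

Walking parent pointers from 01b1acf: reachable set = {01b1acf, 2b1b599, 56a52f9, 7abc533, a8dd9c0, bcccfad, c038f6e, c49d34b, ce6524b, ffd4bd8}.
That is 10 commits.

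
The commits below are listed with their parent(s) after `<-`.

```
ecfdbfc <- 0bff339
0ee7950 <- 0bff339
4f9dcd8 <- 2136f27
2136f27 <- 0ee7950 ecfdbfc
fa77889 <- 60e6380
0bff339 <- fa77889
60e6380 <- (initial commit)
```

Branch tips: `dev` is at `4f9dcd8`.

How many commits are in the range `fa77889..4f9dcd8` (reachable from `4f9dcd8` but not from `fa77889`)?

Reachable from 4f9dcd8: {0bff339, 0ee7950, 2136f27, 4f9dcd8, 60e6380, ecfdbfc, fa77889}.
Reachable from fa77889: {60e6380, fa77889}.
In 4f9dcd8's history but not fa77889's: {0bff339, 0ee7950, 2136f27, 4f9dcd8, ecfdbfc} — 5 commits.

5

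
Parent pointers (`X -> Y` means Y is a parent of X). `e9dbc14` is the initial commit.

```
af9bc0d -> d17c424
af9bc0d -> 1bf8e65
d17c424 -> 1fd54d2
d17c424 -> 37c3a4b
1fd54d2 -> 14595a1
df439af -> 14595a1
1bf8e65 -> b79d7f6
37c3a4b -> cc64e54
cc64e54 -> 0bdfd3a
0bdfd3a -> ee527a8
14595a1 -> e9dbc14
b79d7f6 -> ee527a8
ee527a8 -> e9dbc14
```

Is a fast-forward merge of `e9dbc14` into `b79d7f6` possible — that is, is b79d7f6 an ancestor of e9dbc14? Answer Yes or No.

A fast-forward from b79d7f6 to e9dbc14 is possible iff b79d7f6 is an ancestor of e9dbc14.
Ancestors of e9dbc14: {e9dbc14}.
b79d7f6 is not among them, so fast-forward is not possible.

No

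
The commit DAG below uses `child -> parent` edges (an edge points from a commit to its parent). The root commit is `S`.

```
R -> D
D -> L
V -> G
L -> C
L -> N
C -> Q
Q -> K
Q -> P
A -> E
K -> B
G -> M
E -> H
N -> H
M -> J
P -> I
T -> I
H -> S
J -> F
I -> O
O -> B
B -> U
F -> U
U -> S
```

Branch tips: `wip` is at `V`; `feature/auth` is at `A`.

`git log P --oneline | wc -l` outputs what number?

6

Walking parent pointers from P: reachable set = {B, I, O, P, S, U}.
That is 6 commits.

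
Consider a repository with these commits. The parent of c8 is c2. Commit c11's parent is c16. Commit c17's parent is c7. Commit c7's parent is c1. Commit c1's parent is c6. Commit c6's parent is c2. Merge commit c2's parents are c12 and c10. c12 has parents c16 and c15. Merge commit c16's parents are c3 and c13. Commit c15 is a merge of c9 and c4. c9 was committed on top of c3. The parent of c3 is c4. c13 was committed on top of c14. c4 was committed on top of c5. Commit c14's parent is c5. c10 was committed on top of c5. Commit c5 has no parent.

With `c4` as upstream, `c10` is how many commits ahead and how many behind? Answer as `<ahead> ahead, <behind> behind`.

1 ahead, 1 behind

Reachable from c10: {c10, c5}.
Reachable from c4: {c4, c5}.
Only in c10's history (ahead): {c10} — 1.
Only in c4's history (behind): {c4} — 1.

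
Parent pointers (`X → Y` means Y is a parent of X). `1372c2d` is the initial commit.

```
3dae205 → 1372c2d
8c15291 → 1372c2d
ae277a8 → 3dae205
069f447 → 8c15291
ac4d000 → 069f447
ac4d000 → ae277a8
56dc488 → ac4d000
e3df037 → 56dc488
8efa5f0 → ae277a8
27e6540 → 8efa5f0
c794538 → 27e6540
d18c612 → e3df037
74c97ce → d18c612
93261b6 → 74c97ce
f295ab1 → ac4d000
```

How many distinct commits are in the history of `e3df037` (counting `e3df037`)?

Walking parent pointers from e3df037: reachable set = {069f447, 1372c2d, 3dae205, 56dc488, 8c15291, ac4d000, ae277a8, e3df037}.
That is 8 commits.

8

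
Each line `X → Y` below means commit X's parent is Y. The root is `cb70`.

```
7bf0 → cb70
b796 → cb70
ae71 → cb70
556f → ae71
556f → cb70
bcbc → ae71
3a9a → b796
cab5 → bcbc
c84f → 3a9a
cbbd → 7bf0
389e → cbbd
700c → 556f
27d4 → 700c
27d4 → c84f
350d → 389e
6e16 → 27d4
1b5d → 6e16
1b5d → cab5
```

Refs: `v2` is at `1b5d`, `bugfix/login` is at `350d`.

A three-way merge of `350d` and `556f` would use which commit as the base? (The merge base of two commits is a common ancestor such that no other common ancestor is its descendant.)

cb70

Ancestors of 350d: {350d, 389e, 7bf0, cb70, cbbd}.
Ancestors of 556f: {556f, ae71, cb70}.
Common ancestors: {cb70}.
The only common ancestor is cb70, so it is the merge base.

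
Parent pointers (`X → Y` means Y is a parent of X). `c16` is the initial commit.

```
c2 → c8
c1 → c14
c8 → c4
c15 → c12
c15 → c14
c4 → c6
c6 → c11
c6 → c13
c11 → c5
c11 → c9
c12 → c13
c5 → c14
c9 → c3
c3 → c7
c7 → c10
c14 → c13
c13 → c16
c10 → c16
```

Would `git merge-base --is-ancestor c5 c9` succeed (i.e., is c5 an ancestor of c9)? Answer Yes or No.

Ancestors of c9: {c10, c16, c3, c7, c9}.
c5 is not in that set, so it is not an ancestor of c9.

No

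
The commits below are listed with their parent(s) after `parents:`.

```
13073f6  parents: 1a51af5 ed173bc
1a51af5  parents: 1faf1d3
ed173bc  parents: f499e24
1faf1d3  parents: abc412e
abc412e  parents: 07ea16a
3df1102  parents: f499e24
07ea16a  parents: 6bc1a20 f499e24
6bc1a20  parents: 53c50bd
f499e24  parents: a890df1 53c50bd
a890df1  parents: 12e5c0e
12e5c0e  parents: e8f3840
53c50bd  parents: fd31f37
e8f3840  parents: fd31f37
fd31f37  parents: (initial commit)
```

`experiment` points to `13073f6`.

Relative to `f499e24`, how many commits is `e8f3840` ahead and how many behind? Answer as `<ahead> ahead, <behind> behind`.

0 ahead, 4 behind

Reachable from e8f3840: {e8f3840, fd31f37}.
Reachable from f499e24: {12e5c0e, 53c50bd, a890df1, e8f3840, f499e24, fd31f37}.
Only in e8f3840's history (ahead): {} — 0.
Only in f499e24's history (behind): {12e5c0e, 53c50bd, a890df1, f499e24} — 4.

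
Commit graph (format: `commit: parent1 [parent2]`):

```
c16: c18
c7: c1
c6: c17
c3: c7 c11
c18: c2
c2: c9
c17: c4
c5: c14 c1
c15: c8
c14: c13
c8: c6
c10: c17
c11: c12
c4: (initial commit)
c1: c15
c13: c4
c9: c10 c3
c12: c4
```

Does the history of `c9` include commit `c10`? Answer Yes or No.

Ancestors of c9 (commits reachable by following parents): {c1, c10, c11, c12, c15, c17, c3, c4, c6, c7, c8, c9}.
c10 is in that set, so it is an ancestor of c9.

Yes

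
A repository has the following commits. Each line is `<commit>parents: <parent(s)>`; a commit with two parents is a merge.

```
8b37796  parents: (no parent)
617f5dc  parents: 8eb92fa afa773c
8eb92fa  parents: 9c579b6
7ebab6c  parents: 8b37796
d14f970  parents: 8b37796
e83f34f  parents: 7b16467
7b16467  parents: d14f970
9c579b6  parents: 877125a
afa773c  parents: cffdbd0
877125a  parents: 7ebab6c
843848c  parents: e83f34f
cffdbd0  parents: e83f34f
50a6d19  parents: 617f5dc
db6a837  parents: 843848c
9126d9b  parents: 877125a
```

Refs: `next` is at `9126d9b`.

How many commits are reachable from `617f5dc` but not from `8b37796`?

Reachable from 617f5dc: {617f5dc, 7b16467, 7ebab6c, 877125a, 8b37796, 8eb92fa, 9c579b6, afa773c, cffdbd0, d14f970, e83f34f}.
Reachable from 8b37796: {8b37796}.
In 617f5dc's history but not 8b37796's: {617f5dc, 7b16467, 7ebab6c, 877125a, 8eb92fa, 9c579b6, afa773c, cffdbd0, d14f970, e83f34f} — 10 commits.

10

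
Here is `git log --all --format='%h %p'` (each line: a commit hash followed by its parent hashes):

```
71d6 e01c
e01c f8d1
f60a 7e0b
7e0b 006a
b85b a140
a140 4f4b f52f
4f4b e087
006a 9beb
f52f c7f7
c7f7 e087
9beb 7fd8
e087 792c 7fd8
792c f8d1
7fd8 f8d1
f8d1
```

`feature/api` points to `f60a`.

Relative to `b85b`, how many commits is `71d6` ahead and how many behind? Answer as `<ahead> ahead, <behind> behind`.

2 ahead, 8 behind

Reachable from 71d6: {71d6, e01c, f8d1}.
Reachable from b85b: {4f4b, 792c, 7fd8, a140, b85b, c7f7, e087, f52f, f8d1}.
Only in 71d6's history (ahead): {71d6, e01c} — 2.
Only in b85b's history (behind): {4f4b, 792c, 7fd8, a140, b85b, c7f7, e087, f52f} — 8.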